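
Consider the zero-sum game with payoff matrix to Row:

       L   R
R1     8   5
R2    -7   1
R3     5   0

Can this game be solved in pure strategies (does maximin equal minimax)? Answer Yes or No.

Yes

Row minima: R1 → 5, R2 → -7, R3 → 0; maximin = 5.
Column maxima: L → 8, R → 5; minimax = 5.
maximin = minimax = 5, so a saddle point exists.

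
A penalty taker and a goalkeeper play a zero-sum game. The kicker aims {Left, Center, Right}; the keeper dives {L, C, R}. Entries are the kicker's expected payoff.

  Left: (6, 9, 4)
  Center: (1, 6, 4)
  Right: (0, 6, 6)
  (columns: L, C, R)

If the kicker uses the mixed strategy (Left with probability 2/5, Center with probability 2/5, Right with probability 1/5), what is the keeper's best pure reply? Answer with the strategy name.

L

If the keeper plays L, the kicker's expected payoff is (2/5)·6 + (2/5)·1 + (1/5)·0 = 14/5.
If the keeper plays C, the kicker's expected payoff is (2/5)·9 + (2/5)·6 + (1/5)·6 = 36/5.
If the keeper plays R, the kicker's expected payoff is (2/5)·4 + (2/5)·4 + (1/5)·6 = 22/5.
The keeper minimizes the kicker's payoff; the smallest is 14/5, so the best response is L.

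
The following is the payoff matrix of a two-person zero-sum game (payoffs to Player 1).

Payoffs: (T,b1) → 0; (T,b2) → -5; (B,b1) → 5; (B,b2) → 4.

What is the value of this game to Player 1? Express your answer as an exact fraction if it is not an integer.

Row minima: T → -5, B → 4; maximin = 4.
Column maxima: b1 → 5, b2 → 4; minimax = 4.
Since maximin = minimax = 4, there is a saddle point and the value is 4.

4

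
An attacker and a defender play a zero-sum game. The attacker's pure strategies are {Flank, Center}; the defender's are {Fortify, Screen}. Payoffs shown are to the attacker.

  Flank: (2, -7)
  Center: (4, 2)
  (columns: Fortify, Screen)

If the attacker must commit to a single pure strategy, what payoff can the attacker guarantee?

2

Row minima: Flank → -7, Center → 2.
The best of these is 2.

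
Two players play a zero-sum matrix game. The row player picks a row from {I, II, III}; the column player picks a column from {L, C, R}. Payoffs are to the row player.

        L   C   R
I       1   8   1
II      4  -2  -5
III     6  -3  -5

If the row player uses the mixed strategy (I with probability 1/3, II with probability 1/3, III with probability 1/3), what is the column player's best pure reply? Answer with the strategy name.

R

If the column player plays L, the row player's expected payoff is (1/3)·1 + (1/3)·4 + (1/3)·6 = 11/3.
If the column player plays C, the row player's expected payoff is (1/3)·8 + (1/3)·(-2) + (1/3)·(-3) = 1.
If the column player plays R, the row player's expected payoff is (1/3)·1 + (1/3)·(-5) + (1/3)·(-5) = -3.
The column player minimizes the row player's payoff; the smallest is -3, so the best response is R.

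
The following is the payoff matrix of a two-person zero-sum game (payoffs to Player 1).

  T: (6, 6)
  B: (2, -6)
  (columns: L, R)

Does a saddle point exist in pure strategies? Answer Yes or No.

Row minima: T → 6, B → -6; maximin = 6.
Column maxima: L → 6, R → 6; minimax = 6.
maximin = minimax = 6, so a saddle point exists.

Yes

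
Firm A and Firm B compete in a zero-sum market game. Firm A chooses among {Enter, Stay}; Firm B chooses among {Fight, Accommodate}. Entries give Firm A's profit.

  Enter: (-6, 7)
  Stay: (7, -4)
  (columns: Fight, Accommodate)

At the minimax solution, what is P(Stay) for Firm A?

13/24

Row minima: Enter → -6, Stay → -4; maximin = -4.
Column maxima: Fight → 7, Accommodate → 7; minimax = 7.
-4 ≠ 7, so there is no saddle point; optimal play is mixed.
Let Firm A play Enter with probability p. Expected payoff against Fight: (-6)p + 7(1−p) = −13p + 7; against Accommodate: 7p + (-4)(1−p) = 11p − 4.
Setting these equal: −13p + 7 = 11p − 4 ⇒ −24p = -11 ⇒ p = 11/24, and the value is (-13)·(11/24) + 7 = 25/24.
For Firm B: with q = P(Fight), equating Enter's and Stay's payoffs gives −13q + 7 = 11q − 4 ⇒ q = 11/24.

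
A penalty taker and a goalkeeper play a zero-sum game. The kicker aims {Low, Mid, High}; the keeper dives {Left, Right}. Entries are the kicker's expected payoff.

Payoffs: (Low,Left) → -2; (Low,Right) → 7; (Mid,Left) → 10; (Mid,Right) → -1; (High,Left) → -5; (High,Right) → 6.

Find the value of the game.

17/5

Row minima: Low → -2, Mid → -1, High → -5; maximin = -1.
Column maxima: Left → 10, Right → 7; minimax = 7.
-1 ≠ 7, so there is no saddle point; optimal play is mixed.
High is strictly dominated by Low, so the kicker never plays it.
On the remaining 2×2 (Low, Mid vs Left, Right):
Let the kicker play Low with probability p. Expected payoff against Left: (-2)p + 10(1−p) = −12p + 10; against Right: 7p + (-1)(1−p) = 8p − 1.
Setting these equal: −12p + 10 = 8p − 1 ⇒ −20p = -11 ⇒ p = 11/20, and the value is (-12)·(11/20) + 10 = 17/5.
For the keeper: with q = P(Left), equating Low's and Mid's payoffs gives −9q + 7 = 11q − 1 ⇒ q = 2/5.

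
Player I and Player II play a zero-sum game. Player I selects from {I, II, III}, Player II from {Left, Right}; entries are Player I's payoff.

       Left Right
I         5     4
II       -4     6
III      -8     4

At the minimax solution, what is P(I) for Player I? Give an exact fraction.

10/11

Row minima: I → 4, II → -4, III → -8; maximin = 4.
Column maxima: Left → 5, Right → 6; minimax = 5.
4 ≠ 5, so there is no saddle point; optimal play is mixed.
III is strictly dominated by II, so Player I never plays it.
On the remaining 2×2 (I, II vs Left, Right):
Let Player I play I with probability p. Expected payoff against Left: 5p + (-4)(1−p) = 9p − 4; against Right: 4p + 6(1−p) = −2p + 6.
Setting these equal: 9p − 4 = −2p + 6 ⇒ 11p = 10 ⇒ p = 10/11, and the value is (9)·(10/11) − 4 = 46/11.
For Player II: with q = P(Left), equating I's and II's payoffs gives q + 4 = −10q + 6 ⇒ q = 2/11.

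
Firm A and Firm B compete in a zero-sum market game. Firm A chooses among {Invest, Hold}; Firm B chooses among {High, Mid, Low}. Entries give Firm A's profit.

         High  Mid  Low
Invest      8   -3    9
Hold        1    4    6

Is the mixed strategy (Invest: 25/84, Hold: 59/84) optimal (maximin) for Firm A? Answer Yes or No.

No

Against High this mix gives (25/84)·8 + (59/84)·1 = 37/12.
Against Mid this mix gives (25/84)·(-3) + (59/84)·4 = 23/12.
Against Low this mix gives (25/84)·9 + (59/84)·6 = 193/28.
Firm B will play Mid, holding Firm A to 23/12. Shifting weight toward the row that does better against Mid would raise this floor (the equalizing mix achieves 5/2 against both Mid and High), so the proposed strategy is not optimal.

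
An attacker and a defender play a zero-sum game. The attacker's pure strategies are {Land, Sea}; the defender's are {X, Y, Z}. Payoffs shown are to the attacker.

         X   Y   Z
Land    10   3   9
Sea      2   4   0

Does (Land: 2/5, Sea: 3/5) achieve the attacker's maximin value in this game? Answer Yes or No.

Against X this mix gives (2/5)·10 + (3/5)·2 = 26/5.
Against Y this mix gives (2/5)·3 + (3/5)·4 = 18/5.
Against Z this mix gives (2/5)·9 + (3/5)·0 = 18/5.
All of the defender's active replies (Y, Z) yield 18/5, and no column does worse for the attacker. The mix makes the defender indifferent and guarantees 18/5, so it is optimal.

Yes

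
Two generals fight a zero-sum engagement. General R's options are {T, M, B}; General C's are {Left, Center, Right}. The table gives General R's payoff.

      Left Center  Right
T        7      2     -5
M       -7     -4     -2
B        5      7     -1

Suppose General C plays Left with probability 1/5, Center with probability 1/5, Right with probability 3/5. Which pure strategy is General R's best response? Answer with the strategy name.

Expected payoff of T: (1/5)·7 + (1/5)·2 + (3/5)·(-5) = -6/5.
Expected payoff of M: (1/5)·(-7) + (1/5)·(-4) + (3/5)·(-2) = -17/5.
Expected payoff of B: (1/5)·5 + (1/5)·7 + (3/5)·(-1) = 9/5.
The largest is 9/5, so General R's best response is B.

B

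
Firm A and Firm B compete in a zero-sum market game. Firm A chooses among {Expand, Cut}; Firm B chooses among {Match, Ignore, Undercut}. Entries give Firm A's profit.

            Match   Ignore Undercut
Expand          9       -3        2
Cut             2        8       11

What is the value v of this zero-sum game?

Row minima: Expand → -3, Cut → 2; maximin = 2.
Column maxima: Match → 9, Ignore → 8, Undercut → 11; minimax = 8.
2 ≠ 8, so there is no saddle point; optimal play is mixed.
Undercut is strictly dominated by Ignore (it gives Firm A strictly more in every row), so Firm B never plays it.
On the remaining 2×2 (Expand, Cut vs Match, Ignore):
Let Firm A play Expand with probability p. Expected payoff against Match: 9p + 2(1−p) = 7p + 2; against Ignore: (-3)p + 8(1−p) = −11p + 8.
Setting these equal: 7p + 2 = −11p + 8 ⇒ 18p = 6 ⇒ p = 1/3, and the value is (7)·(1/3) + 2 = 13/3.
For Firm B: with q = P(Match), equating Expand's and Cut's payoffs gives 12q − 3 = −6q + 8 ⇒ q = 11/18.

13/3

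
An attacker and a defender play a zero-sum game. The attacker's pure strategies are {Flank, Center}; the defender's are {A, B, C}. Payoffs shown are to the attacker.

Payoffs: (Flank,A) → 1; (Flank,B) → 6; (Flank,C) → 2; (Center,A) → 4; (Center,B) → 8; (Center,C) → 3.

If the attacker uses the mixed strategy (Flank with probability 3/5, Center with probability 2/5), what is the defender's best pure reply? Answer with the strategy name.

If the defender plays A, the attacker's expected payoff is (3/5)·1 + (2/5)·4 = 11/5.
If the defender plays B, the attacker's expected payoff is (3/5)·6 + (2/5)·8 = 34/5.
If the defender plays C, the attacker's expected payoff is (3/5)·2 + (2/5)·3 = 12/5.
The defender minimizes the attacker's payoff; the smallest is 11/5, so the best response is A.

A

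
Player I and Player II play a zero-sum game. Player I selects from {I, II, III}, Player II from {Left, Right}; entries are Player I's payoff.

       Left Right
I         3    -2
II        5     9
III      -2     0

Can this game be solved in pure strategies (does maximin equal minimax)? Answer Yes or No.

Yes

Row minima: I → -2, II → 5, III → -2; maximin = 5.
Column maxima: Left → 5, Right → 9; minimax = 5.
maximin = minimax = 5, so a saddle point exists.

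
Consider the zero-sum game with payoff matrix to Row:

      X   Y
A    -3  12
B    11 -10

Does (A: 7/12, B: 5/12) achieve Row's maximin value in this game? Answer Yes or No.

Against X this mix gives (7/12)·(-3) + (5/12)·11 = 17/6.
Against Y this mix gives (7/12)·12 + (5/12)·(-10) = 17/6.
All of Column's active replies (X, Y) yield 17/6, and no column does worse for Row. The mix makes Column indifferent and guarantees 17/6, so it is optimal.

Yes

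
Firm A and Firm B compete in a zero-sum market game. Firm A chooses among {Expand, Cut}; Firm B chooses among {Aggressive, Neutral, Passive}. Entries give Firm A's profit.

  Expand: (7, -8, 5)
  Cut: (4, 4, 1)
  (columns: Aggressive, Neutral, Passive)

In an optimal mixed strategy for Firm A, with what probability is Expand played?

Row minima: Expand → -8, Cut → 1; maximin = 1.
Column maxima: Aggressive → 7, Neutral → 4, Passive → 5; minimax = 4.
1 ≠ 4, so there is no saddle point; optimal play is mixed.
Aggressive is strictly dominated by Passive (it gives Firm A strictly more in every row), so Firm B never plays it.
On the remaining 2×2 (Expand, Cut vs Neutral, Passive):
Let Firm A play Expand with probability p. Expected payoff against Neutral: (-8)p + 4(1−p) = −12p + 4; against Passive: 5p + 1(1−p) = 4p + 1.
Setting these equal: −12p + 4 = 4p + 1 ⇒ −16p = -3 ⇒ p = 3/16, and the value is (-12)·(3/16) + 4 = 7/4.
For Firm B: with q = P(Neutral), equating Expand's and Cut's payoffs gives −13q + 5 = 3q + 1 ⇒ q = 1/4.

3/16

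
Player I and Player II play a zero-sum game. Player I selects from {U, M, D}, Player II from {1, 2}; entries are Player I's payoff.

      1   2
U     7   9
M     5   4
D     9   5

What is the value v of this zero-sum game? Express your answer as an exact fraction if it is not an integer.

Row minima: U → 7, M → 4, D → 5; maximin = 7.
Column maxima: 1 → 9, 2 → 9; minimax = 9.
7 ≠ 9, so there is no saddle point; optimal play is mixed.
M is strictly dominated by U, so Player I never plays it.
On the remaining 2×2 (U, D vs 1, 2):
Let Player I play U with probability p. Expected payoff against 1: 7p + 9(1−p) = −2p + 9; against 2: 9p + 5(1−p) = 4p + 5.
Setting these equal: −2p + 9 = 4p + 5 ⇒ −6p = -4 ⇒ p = 2/3, and the value is (-2)·(2/3) + 9 = 23/3.
For Player II: with q = P(1), equating U's and D's payoffs gives −2q + 9 = 4q + 5 ⇒ q = 2/3.

23/3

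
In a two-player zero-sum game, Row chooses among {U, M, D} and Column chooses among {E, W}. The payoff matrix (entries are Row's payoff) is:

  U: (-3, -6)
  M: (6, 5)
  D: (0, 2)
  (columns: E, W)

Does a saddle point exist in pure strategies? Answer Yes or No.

Row minima: U → -6, M → 5, D → 0; maximin = 5.
Column maxima: E → 6, W → 5; minimax = 5.
maximin = minimax = 5, so a saddle point exists.

Yes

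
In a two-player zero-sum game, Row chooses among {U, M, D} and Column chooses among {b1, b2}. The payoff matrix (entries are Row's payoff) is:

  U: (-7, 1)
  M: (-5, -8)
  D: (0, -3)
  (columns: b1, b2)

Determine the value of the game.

-21/11

Row minima: U → -7, M → -8, D → -3; maximin = -3.
Column maxima: b1 → 0, b2 → 1; minimax = 0.
-3 ≠ 0, so there is no saddle point; optimal play is mixed.
M is strictly dominated by D, so Row never plays it.
On the remaining 2×2 (U, D vs b1, b2):
Let Row play U with probability p. Expected payoff against b1: (-7)p + 0(1−p) = −7p; against b2: 1p + (-3)(1−p) = 4p − 3.
Setting these equal: −7p = 4p − 3 ⇒ −11p = -3 ⇒ p = 3/11, and the value is (-7)·(3/11) = -21/11.
For Column: with q = P(b1), equating U's and D's payoffs gives −8q + 1 = 3q − 3 ⇒ q = 4/11.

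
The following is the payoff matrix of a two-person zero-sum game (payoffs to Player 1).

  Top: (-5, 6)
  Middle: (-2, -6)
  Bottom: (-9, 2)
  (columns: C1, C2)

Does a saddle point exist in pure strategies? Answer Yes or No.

No

Row minima: Top → -5, Middle → -6, Bottom → -9; maximin = -5.
Column maxima: C1 → -2, C2 → 6; minimax = -2.
-5 ≠ -2, so no pure-strategy equilibrium exists.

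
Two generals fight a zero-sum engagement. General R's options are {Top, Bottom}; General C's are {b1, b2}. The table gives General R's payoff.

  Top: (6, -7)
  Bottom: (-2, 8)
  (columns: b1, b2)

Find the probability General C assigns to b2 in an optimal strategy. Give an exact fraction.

8/23

Row minima: Top → -7, Bottom → -2; maximin = -2.
Column maxima: b1 → 6, b2 → 8; minimax = 6.
-2 ≠ 6, so there is no saddle point; optimal play is mixed.
Let General R play Top with probability p. Expected payoff against b1: 6p + (-2)(1−p) = 8p − 2; against b2: (-7)p + 8(1−p) = −15p + 8.
Setting these equal: 8p − 2 = −15p + 8 ⇒ 23p = 10 ⇒ p = 10/23, and the value is (8)·(10/23) − 2 = 34/23.
For General C: with q = P(b1), equating Top's and Bottom's payoffs gives 13q − 7 = −10q + 8 ⇒ q = 15/23.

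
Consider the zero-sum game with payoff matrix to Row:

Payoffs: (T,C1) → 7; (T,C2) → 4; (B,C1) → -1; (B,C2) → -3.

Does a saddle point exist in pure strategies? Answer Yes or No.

Yes

Row minima: T → 4, B → -3; maximin = 4.
Column maxima: C1 → 7, C2 → 4; minimax = 4.
maximin = minimax = 4, so a saddle point exists.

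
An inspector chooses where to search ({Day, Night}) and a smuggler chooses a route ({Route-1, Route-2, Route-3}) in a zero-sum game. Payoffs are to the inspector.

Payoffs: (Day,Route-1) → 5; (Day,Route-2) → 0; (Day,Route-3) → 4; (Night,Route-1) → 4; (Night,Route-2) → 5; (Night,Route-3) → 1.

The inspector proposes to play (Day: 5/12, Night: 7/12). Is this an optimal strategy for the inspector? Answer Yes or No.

No

Against Route-1 this mix gives (5/12)·5 + (7/12)·4 = 53/12.
Against Route-2 this mix gives (5/12)·0 + (7/12)·5 = 35/12.
Against Route-3 this mix gives (5/12)·4 + (7/12)·1 = 9/4.
The smuggler will play Route-3, holding the inspector to 9/4. Shifting weight toward the row that does better against Route-3 would raise this floor (the equalizing mix achieves 5/2 against both Route-3 and Route-2), so the proposed strategy is not optimal.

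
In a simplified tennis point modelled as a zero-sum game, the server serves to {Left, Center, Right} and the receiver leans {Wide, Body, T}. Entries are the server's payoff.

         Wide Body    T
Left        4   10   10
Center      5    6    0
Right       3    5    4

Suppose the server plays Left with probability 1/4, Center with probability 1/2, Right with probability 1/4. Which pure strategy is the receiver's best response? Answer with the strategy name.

T

If the receiver plays Wide, the server's expected payoff is (1/4)·4 + (1/2)·5 + (1/4)·3 = 17/4.
If the receiver plays Body, the server's expected payoff is (1/4)·10 + (1/2)·6 + (1/4)·5 = 27/4.
If the receiver plays T, the server's expected payoff is (1/4)·10 + (1/2)·0 + (1/4)·4 = 7/2.
The receiver minimizes the server's payoff; the smallest is 7/2, so the best response is T.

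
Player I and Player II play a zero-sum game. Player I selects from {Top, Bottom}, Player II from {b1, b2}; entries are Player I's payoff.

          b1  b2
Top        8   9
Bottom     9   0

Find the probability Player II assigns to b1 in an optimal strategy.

Row minima: Top → 8, Bottom → 0; maximin = 8.
Column maxima: b1 → 9, b2 → 9; minimax = 9.
8 ≠ 9, so there is no saddle point; optimal play is mixed.
Let Player I play Top with probability p. Expected payoff against b1: 8p + 9(1−p) = −p + 9; against b2: 9p + 0(1−p) = 9p.
Setting these equal: −p + 9 = 9p ⇒ −10p = -9 ⇒ p = 9/10, and the value is (-1)·(9/10) + 9 = 81/10.
For Player II: with q = P(b1), equating Top's and Bottom's payoffs gives −q + 9 = 9q ⇒ q = 9/10.

9/10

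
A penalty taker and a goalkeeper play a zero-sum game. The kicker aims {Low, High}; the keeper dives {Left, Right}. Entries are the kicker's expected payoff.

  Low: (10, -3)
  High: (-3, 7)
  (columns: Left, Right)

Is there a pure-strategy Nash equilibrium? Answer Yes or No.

No

Row minima: Low → -3, High → -3; maximin = -3.
Column maxima: Left → 10, Right → 7; minimax = 7.
-3 ≠ 7, so no pure-strategy equilibrium exists.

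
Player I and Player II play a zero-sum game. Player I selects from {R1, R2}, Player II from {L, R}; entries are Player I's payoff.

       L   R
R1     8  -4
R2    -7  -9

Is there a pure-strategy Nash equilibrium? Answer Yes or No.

Row minima: R1 → -4, R2 → -9; maximin = -4.
Column maxima: L → 8, R → -4; minimax = -4.
maximin = minimax = -4, so a saddle point exists.

Yes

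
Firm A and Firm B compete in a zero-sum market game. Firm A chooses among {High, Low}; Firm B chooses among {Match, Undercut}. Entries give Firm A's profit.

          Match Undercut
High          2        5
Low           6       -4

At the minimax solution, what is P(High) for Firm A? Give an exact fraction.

Row minima: High → 2, Low → -4; maximin = 2.
Column maxima: Match → 6, Undercut → 5; minimax = 5.
2 ≠ 5, so there is no saddle point; optimal play is mixed.
Let Firm A play High with probability p. Expected payoff against Match: 2p + 6(1−p) = −4p + 6; against Undercut: 5p + (-4)(1−p) = 9p − 4.
Setting these equal: −4p + 6 = 9p − 4 ⇒ −13p = -10 ⇒ p = 10/13, and the value is (-4)·(10/13) + 6 = 38/13.
For Firm B: with q = P(Match), equating High's and Low's payoffs gives −3q + 5 = 10q − 4 ⇒ q = 9/13.

10/13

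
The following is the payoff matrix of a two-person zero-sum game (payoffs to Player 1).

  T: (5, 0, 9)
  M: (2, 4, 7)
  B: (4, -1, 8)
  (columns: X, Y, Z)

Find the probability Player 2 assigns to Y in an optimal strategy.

Row minima: T → 0, M → 2, B → -1; maximin = 2.
Column maxima: X → 5, Y → 4, Z → 9; minimax = 4.
2 ≠ 4, so there is no saddle point; optimal play is mixed.
B is strictly dominated by T, so Player 1 never plays it.
Z is strictly dominated by X (it gives Player 1 strictly more in every row), so Player 2 never plays it.
On the remaining 2×2 (T, M vs X, Y):
Let Player 1 play T with probability p. Expected payoff against X: 5p + 2(1−p) = 3p + 2; against Y: 0p + 4(1−p) = −4p + 4.
Setting these equal: 3p + 2 = −4p + 4 ⇒ 7p = 2 ⇒ p = 2/7, and the value is (3)·(2/7) + 2 = 20/7.
For Player 2: with q = P(X), equating T's and M's payoffs gives 5q = −2q + 4 ⇒ q = 4/7.

3/7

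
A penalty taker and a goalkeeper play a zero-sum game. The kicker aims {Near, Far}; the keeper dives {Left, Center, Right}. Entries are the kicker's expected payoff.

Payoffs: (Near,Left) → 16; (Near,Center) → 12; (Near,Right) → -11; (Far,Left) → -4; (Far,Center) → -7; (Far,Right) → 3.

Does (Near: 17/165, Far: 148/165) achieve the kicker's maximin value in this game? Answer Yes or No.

No

Against Left this mix gives (17/165)·16 + (148/165)·(-4) = -64/33.
Against Center this mix gives (17/165)·12 + (148/165)·(-7) = -832/165.
Against Right this mix gives (17/165)·(-11) + (148/165)·3 = 257/165.
The keeper will play Center, holding the kicker to -832/165. Shifting weight toward the row that does better against Center would raise this floor (the equalizing mix achieves -41/33 against both Center and Right), so the proposed strategy is not optimal.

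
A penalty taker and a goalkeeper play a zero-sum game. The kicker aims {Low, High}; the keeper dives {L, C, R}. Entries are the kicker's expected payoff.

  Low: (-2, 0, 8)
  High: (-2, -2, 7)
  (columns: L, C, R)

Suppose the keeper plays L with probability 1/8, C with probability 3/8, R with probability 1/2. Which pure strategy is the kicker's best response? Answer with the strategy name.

Low

Expected payoff of Low: (1/8)·(-2) + (3/8)·0 + (1/2)·8 = 15/4.
Expected payoff of High: (1/8)·(-2) + (3/8)·(-2) + (1/2)·7 = 5/2.
The largest is 15/4, so the kicker's best response is Low.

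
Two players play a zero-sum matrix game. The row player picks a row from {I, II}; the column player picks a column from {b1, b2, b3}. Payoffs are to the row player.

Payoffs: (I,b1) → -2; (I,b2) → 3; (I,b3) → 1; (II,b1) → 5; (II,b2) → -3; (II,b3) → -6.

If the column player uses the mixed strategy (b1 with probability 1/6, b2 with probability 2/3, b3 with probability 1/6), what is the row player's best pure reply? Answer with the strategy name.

Expected payoff of I: (1/6)·(-2) + (2/3)·3 + (1/6)·1 = 11/6.
Expected payoff of II: (1/6)·5 + (2/3)·(-3) + (1/6)·(-6) = -13/6.
The largest is 11/6, so the row player's best response is I.

I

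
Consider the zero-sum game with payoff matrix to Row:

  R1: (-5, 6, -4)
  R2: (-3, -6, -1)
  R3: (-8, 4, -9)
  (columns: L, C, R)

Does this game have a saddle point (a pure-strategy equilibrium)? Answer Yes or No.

No

Row minima: R1 → -5, R2 → -6, R3 → -9; maximin = -5.
Column maxima: L → -3, C → 6, R → -1; minimax = -3.
-5 ≠ -3, so no pure-strategy equilibrium exists.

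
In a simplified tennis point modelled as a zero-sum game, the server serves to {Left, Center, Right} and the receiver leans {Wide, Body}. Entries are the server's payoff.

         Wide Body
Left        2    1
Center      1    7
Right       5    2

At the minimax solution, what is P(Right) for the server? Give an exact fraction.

2/3

Row minima: Left → 1, Center → 1, Right → 2; maximin = 2.
Column maxima: Wide → 5, Body → 7; minimax = 5.
2 ≠ 5, so there is no saddle point; optimal play is mixed.
Left is strictly dominated by Right, so the server never plays it.
On the remaining 2×2 (Center, Right vs Wide, Body):
Let the server play Center with probability p. Expected payoff against Wide: 1p + 5(1−p) = −4p + 5; against Body: 7p + 2(1−p) = 5p + 2.
Setting these equal: −4p + 5 = 5p + 2 ⇒ −9p = -3 ⇒ p = 1/3, and the value is (-4)·(1/3) + 5 = 11/3.
For the receiver: with q = P(Wide), equating Center's and Right's payoffs gives −6q + 7 = 3q + 2 ⇒ q = 5/9.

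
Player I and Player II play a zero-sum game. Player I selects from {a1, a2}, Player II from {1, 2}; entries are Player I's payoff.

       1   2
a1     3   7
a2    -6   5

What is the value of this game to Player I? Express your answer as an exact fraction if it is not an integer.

3

Row minima: a1 → 3, a2 → -6; maximin = 3.
Column maxima: 1 → 3, 2 → 7; minimax = 3.
Since maximin = minimax = 3, there is a saddle point and the value is 3.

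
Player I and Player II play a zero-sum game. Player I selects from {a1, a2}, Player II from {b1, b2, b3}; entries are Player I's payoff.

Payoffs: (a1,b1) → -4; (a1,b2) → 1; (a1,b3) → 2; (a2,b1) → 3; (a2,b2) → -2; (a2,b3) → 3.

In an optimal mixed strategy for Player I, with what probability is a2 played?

1/2

Row minima: a1 → -4, a2 → -2; maximin = -2.
Column maxima: b1 → 3, b2 → 1, b3 → 3; minimax = 1.
-2 ≠ 1, so there is no saddle point; optimal play is mixed.
b3 is strictly dominated by b2 (it gives Player I strictly more in every row), so Player II never plays it.
On the remaining 2×2 (a1, a2 vs b1, b2):
Let Player I play a1 with probability p. Expected payoff against b1: (-4)p + 3(1−p) = −7p + 3; against b2: 1p + (-2)(1−p) = 3p − 2.
Setting these equal: −7p + 3 = 3p − 2 ⇒ −10p = -5 ⇒ p = 1/2, and the value is (-7)·(1/2) + 3 = -1/2.
For Player II: with q = P(b1), equating a1's and a2's payoffs gives −5q + 1 = 5q − 2 ⇒ q = 3/10.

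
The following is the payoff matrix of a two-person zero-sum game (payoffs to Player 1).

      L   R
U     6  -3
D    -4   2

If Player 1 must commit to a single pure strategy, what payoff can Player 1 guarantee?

-3

Row minima: U → -3, D → -4.
The best of these is -3.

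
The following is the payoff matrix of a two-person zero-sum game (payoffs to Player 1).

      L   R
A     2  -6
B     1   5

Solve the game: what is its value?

4/3

Row minima: A → -6, B → 1; maximin = 1.
Column maxima: L → 2, R → 5; minimax = 2.
1 ≠ 2, so there is no saddle point; optimal play is mixed.
Let Player 1 play A with probability p. Expected payoff against L: 2p + 1(1−p) = p + 1; against R: (-6)p + 5(1−p) = −11p + 5.
Setting these equal: p + 1 = −11p + 5 ⇒ 12p = 4 ⇒ p = 1/3, and the value is (1)·(1/3) + 1 = 4/3.
For Player 2: with q = P(L), equating A's and B's payoffs gives 8q − 6 = −4q + 5 ⇒ q = 11/12.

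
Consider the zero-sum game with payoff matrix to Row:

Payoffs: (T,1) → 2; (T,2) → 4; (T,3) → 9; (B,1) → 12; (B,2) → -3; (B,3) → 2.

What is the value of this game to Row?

54/17

Row minima: T → 2, B → -3; maximin = 2.
Column maxima: 1 → 12, 2 → 4, 3 → 9; minimax = 4.
2 ≠ 4, so there is no saddle point; optimal play is mixed.
3 is strictly dominated by 2 (it gives Row strictly more in every row), so Column never plays it.
On the remaining 2×2 (T, B vs 1, 2):
Let Row play T with probability p. Expected payoff against 1: 2p + 12(1−p) = −10p + 12; against 2: 4p + (-3)(1−p) = 7p − 3.
Setting these equal: −10p + 12 = 7p − 3 ⇒ −17p = -15 ⇒ p = 15/17, and the value is (-10)·(15/17) + 12 = 54/17.
For Column: with q = P(1), equating T's and B's payoffs gives −2q + 4 = 15q − 3 ⇒ q = 7/17.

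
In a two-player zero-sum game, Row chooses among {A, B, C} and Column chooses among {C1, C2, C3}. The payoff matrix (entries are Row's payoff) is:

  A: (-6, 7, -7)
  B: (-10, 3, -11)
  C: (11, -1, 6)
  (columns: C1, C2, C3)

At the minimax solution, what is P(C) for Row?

2/3

Row minima: A → -7, B → -11, C → -1; maximin = -1.
Column maxima: C1 → 11, C2 → 7, C3 → 6; minimax = 6.
-1 ≠ 6, so there is no saddle point; optimal play is mixed.
B is strictly dominated by A, so Row never plays it.
C1 is strictly dominated by C3 (it gives Row strictly more in every row), so Column never plays it.
On the remaining 2×2 (A, C vs C2, C3):
Let Row play A with probability p. Expected payoff against C2: 7p + (-1)(1−p) = 8p − 1; against C3: (-7)p + 6(1−p) = −13p + 6.
Setting these equal: 8p − 1 = −13p + 6 ⇒ 21p = 7 ⇒ p = 1/3, and the value is (8)·(1/3) − 1 = 5/3.
For Column: with q = P(C2), equating A's and C's payoffs gives 14q − 7 = −7q + 6 ⇒ q = 13/21.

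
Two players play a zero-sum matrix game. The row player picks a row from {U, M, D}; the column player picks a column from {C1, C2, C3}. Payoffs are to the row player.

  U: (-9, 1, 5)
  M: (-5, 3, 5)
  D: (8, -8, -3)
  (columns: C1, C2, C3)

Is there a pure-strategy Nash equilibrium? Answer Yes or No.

Row minima: U → -9, M → -5, D → -8; maximin = -5.
Column maxima: C1 → 8, C2 → 3, C3 → 5; minimax = 3.
-5 ≠ 3, so no pure-strategy equilibrium exists.

No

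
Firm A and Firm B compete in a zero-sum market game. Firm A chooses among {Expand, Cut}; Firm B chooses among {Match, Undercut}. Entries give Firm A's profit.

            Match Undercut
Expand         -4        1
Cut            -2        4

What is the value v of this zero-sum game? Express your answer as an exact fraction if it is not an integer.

Row minima: Expand → -4, Cut → -2; maximin = -2.
Column maxima: Match → -2, Undercut → 4; minimax = -2.
Since maximin = minimax = -2, there is a saddle point and the value is -2.

-2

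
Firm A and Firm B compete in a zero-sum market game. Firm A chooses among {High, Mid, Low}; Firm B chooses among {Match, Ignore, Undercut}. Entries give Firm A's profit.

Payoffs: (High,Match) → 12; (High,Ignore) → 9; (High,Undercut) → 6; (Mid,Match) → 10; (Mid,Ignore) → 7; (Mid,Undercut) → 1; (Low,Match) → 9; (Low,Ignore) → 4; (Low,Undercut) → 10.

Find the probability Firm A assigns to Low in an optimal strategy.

Row minima: High → 6, Mid → 1, Low → 4; maximin = 6.
Column maxima: Match → 12, Ignore → 9, Undercut → 10; minimax = 9.
6 ≠ 9, so there is no saddle point; optimal play is mixed.
Mid is strictly dominated by High, so Firm A never plays it.
Match is strictly dominated by Ignore (it gives Firm A strictly more in every row), so Firm B never plays it.
On the remaining 2×2 (High, Low vs Ignore, Undercut):
Let Firm A play High with probability p. Expected payoff against Ignore: 9p + 4(1−p) = 5p + 4; against Undercut: 6p + 10(1−p) = −4p + 10.
Setting these equal: 5p + 4 = −4p + 10 ⇒ 9p = 6 ⇒ p = 2/3, and the value is (5)·(2/3) + 4 = 22/3.
For Firm B: with q = P(Ignore), equating High's and Low's payoffs gives 3q + 6 = −6q + 10 ⇒ q = 4/9.

1/3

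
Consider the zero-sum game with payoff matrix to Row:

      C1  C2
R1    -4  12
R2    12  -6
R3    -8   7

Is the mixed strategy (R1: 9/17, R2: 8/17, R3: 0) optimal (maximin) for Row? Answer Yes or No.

Against C1 this mix gives (9/17)·(-4) + (8/17)·12 = 60/17.
Against C2 this mix gives (9/17)·12 + (8/17)·(-6) = 60/17.
All of Column's active replies (C1, C2) yield 60/17, and no column does worse for Row. The mix makes Column indifferent and guarantees 60/17, so it is optimal.

Yes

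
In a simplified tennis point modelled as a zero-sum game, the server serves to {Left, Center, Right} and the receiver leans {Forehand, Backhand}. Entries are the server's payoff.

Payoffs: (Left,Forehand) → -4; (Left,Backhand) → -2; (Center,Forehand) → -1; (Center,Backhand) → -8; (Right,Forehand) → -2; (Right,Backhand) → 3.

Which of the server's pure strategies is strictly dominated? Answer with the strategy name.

Left

Right gives a strictly higher payoff than Left against every column: -2 > -4, 3 > -2.
So Left is strictly dominated and the server never plays it.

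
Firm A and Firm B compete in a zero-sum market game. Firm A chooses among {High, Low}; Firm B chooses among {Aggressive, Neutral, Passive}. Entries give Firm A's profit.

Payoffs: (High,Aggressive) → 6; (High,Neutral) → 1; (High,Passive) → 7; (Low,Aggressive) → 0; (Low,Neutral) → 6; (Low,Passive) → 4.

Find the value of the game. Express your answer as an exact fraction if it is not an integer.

36/11

Row minima: High → 1, Low → 0; maximin = 1.
Column maxima: Aggressive → 6, Neutral → 6, Passive → 7; minimax = 6.
1 ≠ 6, so there is no saddle point; optimal play is mixed.
Passive is strictly dominated by Aggressive (it gives Firm A strictly more in every row), so Firm B never plays it.
On the remaining 2×2 (High, Low vs Aggressive, Neutral):
Let Firm A play High with probability p. Expected payoff against Aggressive: 6p + 0(1−p) = 6p; against Neutral: 1p + 6(1−p) = −5p + 6.
Setting these equal: 6p = −5p + 6 ⇒ 11p = 6 ⇒ p = 6/11, and the value is (6)·(6/11) = 36/11.
For Firm B: with q = P(Aggressive), equating High's and Low's payoffs gives 5q + 1 = −6q + 6 ⇒ q = 5/11.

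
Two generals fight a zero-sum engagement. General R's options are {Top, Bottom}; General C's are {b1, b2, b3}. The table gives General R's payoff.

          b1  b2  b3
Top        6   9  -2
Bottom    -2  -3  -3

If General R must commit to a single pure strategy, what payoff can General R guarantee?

-2

Row minima: Top → -2, Bottom → -3.
The best of these is -2.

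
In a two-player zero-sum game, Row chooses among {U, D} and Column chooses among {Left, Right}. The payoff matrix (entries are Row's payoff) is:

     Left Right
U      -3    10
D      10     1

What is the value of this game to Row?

Row minima: U → -3, D → 1; maximin = 1.
Column maxima: Left → 10, Right → 10; minimax = 10.
1 ≠ 10, so there is no saddle point; optimal play is mixed.
Let Row play U with probability p. Expected payoff against Left: (-3)p + 10(1−p) = −13p + 10; against Right: 10p + 1(1−p) = 9p + 1.
Setting these equal: −13p + 10 = 9p + 1 ⇒ −22p = -9 ⇒ p = 9/22, and the value is (-13)·(9/22) + 10 = 103/22.
For Column: with q = P(Left), equating U's and D's payoffs gives −13q + 10 = 9q + 1 ⇒ q = 9/22.

103/22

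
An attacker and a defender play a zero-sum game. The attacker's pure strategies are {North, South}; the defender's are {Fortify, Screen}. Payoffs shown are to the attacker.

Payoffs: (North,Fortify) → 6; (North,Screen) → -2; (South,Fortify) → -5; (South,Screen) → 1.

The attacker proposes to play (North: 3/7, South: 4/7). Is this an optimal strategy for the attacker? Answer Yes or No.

Against Fortify this mix gives (3/7)·6 + (4/7)·(-5) = -2/7.
Against Screen this mix gives (3/7)·(-2) + (4/7)·1 = -2/7.
All of the defender's active replies (Fortify, Screen) yield -2/7, and no column does worse for the attacker. The mix makes the defender indifferent and guarantees -2/7, so it is optimal.

Yes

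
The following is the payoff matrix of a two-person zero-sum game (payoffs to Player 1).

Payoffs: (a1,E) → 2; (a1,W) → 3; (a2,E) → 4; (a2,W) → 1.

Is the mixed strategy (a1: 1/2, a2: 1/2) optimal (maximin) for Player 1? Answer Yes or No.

Against E this mix gives (1/2)·2 + (1/2)·4 = 3.
Against W this mix gives (1/2)·3 + (1/2)·1 = 2.
Player 2 will play W, holding Player 1 to 2. Shifting weight toward the row that does better against W would raise this floor (the equalizing mix achieves 5/2 against both W and E), so the proposed strategy is not optimal.

No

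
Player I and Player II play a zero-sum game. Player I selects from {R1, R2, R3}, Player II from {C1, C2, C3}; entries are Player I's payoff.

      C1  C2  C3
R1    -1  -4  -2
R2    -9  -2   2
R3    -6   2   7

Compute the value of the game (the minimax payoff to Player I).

-26/11

Row minima: R1 → -4, R2 → -9, R3 → -6; maximin = -4.
Column maxima: C1 → -1, C2 → 2, C3 → 7; minimax = -1.
-4 ≠ -1, so there is no saddle point; optimal play is mixed.
R2 is strictly dominated by R3, so Player I never plays it.
C3 is strictly dominated by C2 (it gives Player I strictly more in every row), so Player II never plays it.
On the remaining 2×2 (R1, R3 vs C1, C2):
Let Player I play R1 with probability p. Expected payoff against C1: (-1)p + (-6)(1−p) = 5p − 6; against C2: (-4)p + 2(1−p) = −6p + 2.
Setting these equal: 5p − 6 = −6p + 2 ⇒ 11p = 8 ⇒ p = 8/11, and the value is (5)·(8/11) − 6 = -26/11.
For Player II: with q = P(C1), equating R1's and R3's payoffs gives 3q − 4 = −8q + 2 ⇒ q = 6/11.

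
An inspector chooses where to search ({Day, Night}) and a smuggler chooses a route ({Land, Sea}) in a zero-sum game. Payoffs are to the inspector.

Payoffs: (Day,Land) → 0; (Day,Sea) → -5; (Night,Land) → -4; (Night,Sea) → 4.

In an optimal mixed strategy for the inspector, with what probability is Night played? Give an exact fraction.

5/13

Row minima: Day → -5, Night → -4; maximin = -4.
Column maxima: Land → 0, Sea → 4; minimax = 0.
-4 ≠ 0, so there is no saddle point; optimal play is mixed.
Let the inspector play Day with probability p. Expected payoff against Land: 0p + (-4)(1−p) = 4p − 4; against Sea: (-5)p + 4(1−p) = −9p + 4.
Setting these equal: 4p − 4 = −9p + 4 ⇒ 13p = 8 ⇒ p = 8/13, and the value is (4)·(8/13) − 4 = -20/13.
For the smuggler: with q = P(Land), equating Day's and Night's payoffs gives 5q − 5 = −8q + 4 ⇒ q = 9/13.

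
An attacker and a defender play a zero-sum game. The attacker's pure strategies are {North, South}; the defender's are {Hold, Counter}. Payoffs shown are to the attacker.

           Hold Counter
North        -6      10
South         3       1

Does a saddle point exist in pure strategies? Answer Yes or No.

No

Row minima: North → -6, South → 1; maximin = 1.
Column maxima: Hold → 3, Counter → 10; minimax = 3.
1 ≠ 3, so no pure-strategy equilibrium exists.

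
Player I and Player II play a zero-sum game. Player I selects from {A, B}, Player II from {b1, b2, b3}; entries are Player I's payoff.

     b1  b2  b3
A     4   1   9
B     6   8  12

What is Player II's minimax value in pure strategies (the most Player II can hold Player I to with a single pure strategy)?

Column maxima: b1 → 6, b2 → 8, b3 → 12.
The smallest of these is 6.

6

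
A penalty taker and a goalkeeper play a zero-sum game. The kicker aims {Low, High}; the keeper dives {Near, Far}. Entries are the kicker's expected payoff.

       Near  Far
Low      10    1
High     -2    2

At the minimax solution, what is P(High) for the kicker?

Row minima: Low → 1, High → -2; maximin = 1.
Column maxima: Near → 10, Far → 2; minimax = 2.
1 ≠ 2, so there is no saddle point; optimal play is mixed.
Let the kicker play Low with probability p. Expected payoff against Near: 10p + (-2)(1−p) = 12p − 2; against Far: 1p + 2(1−p) = −p + 2.
Setting these equal: 12p − 2 = −p + 2 ⇒ 13p = 4 ⇒ p = 4/13, and the value is (12)·(4/13) − 2 = 22/13.
For the keeper: with q = P(Near), equating Low's and High's payoffs gives 9q + 1 = −4q + 2 ⇒ q = 1/13.

9/13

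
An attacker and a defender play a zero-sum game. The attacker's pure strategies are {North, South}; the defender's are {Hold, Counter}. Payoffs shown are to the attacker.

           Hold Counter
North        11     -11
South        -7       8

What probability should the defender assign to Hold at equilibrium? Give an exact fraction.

Row minima: North → -11, South → -7; maximin = -7.
Column maxima: Hold → 11, Counter → 8; minimax = 8.
-7 ≠ 8, so there is no saddle point; optimal play is mixed.
Let the attacker play North with probability p. Expected payoff against Hold: 11p + (-7)(1−p) = 18p − 7; against Counter: (-11)p + 8(1−p) = −19p + 8.
Setting these equal: 18p − 7 = −19p + 8 ⇒ 37p = 15 ⇒ p = 15/37, and the value is (18)·(15/37) − 7 = 11/37.
For the defender: with q = P(Hold), equating North's and South's payoffs gives 22q − 11 = −15q + 8 ⇒ q = 19/37.

19/37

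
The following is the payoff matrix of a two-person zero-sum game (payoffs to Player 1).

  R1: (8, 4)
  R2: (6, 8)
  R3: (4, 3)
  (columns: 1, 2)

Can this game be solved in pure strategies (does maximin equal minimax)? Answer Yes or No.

No

Row minima: R1 → 4, R2 → 6, R3 → 3; maximin = 6.
Column maxima: 1 → 8, 2 → 8; minimax = 8.
6 ≠ 8, so no pure-strategy equilibrium exists.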